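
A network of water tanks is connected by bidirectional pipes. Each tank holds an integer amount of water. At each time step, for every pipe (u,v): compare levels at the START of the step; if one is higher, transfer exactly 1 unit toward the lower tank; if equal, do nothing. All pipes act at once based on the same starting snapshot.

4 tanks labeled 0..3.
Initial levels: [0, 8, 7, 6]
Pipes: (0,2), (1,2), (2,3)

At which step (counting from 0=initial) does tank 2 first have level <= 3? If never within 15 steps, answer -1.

Step 1: flows [2->0,1->2,2->3] -> levels [1 7 6 7]
Step 2: flows [2->0,1->2,3->2] -> levels [2 6 7 6]
Step 3: flows [2->0,2->1,2->3] -> levels [3 7 4 7]
Step 4: flows [2->0,1->2,3->2] -> levels [4 6 5 6]
Step 5: flows [2->0,1->2,3->2] -> levels [5 5 6 5]
Step 6: flows [2->0,2->1,2->3] -> levels [6 6 3 6]
Tank 2 first reaches <=3 at step 6

Answer: 6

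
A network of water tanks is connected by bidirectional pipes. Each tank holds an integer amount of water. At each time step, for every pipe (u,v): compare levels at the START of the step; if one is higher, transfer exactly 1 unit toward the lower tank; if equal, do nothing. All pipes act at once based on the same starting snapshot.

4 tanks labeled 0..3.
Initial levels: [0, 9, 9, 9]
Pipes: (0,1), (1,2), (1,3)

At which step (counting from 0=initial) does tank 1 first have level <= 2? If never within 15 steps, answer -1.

Step 1: flows [1->0,1=2,1=3] -> levels [1 8 9 9]
Step 2: flows [1->0,2->1,3->1] -> levels [2 9 8 8]
Step 3: flows [1->0,1->2,1->3] -> levels [3 6 9 9]
Step 4: flows [1->0,2->1,3->1] -> levels [4 7 8 8]
Step 5: flows [1->0,2->1,3->1] -> levels [5 8 7 7]
Step 6: flows [1->0,1->2,1->3] -> levels [6 5 8 8]
Step 7: flows [0->1,2->1,3->1] -> levels [5 8 7 7]
  -> period-2 cycle (repeats step 5); tank 1 never drops to <=2
Tank 1 never reaches <=2 within 15 steps

Answer: -1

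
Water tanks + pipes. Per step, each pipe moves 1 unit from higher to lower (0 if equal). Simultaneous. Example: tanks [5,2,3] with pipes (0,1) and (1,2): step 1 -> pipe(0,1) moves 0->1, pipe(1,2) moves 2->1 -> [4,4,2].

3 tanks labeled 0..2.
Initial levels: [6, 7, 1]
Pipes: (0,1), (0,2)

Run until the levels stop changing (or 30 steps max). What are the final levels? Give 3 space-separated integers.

Answer: 4 5 5

Derivation:
Step 1: flows [1->0,0->2] -> levels [6 6 2]
Step 2: flows [0=1,0->2] -> levels [5 6 3]
Step 3: flows [1->0,0->2] -> levels [5 5 4]
Step 4: flows [0=1,0->2] -> levels [4 5 5]
Step 5: flows [1->0,2->0] -> levels [6 4 4]
Step 6: flows [0->1,0->2] -> levels [4 5 5]
  -> period-2 cycle: step 6 state = step 4 state; never stabilizes
  -> state at step 30: (30-4) mod 2 = 0, same as step 4 -> [4 5 5]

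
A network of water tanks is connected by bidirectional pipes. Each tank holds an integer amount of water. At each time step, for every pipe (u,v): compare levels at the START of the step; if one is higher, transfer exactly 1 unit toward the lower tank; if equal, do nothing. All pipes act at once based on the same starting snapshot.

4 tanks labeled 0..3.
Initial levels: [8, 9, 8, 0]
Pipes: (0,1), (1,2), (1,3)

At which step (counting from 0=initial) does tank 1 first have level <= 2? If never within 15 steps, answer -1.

Answer: -1

Derivation:
Step 1: flows [1->0,1->2,1->3] -> levels [9 6 9 1]
Step 2: flows [0->1,2->1,1->3] -> levels [8 7 8 2]
Step 3: flows [0->1,2->1,1->3] -> levels [7 8 7 3]
Step 4: flows [1->0,1->2,1->3] -> levels [8 5 8 4]
Step 5: flows [0->1,2->1,1->3] -> levels [7 6 7 5]
Step 6: flows [0->1,2->1,1->3] -> levels [6 7 6 6]
Step 7: flows [1->0,1->2,1->3] -> levels [7 4 7 7]
Step 8: flows [0->1,2->1,3->1] -> levels [6 7 6 6]
  -> period-2 cycle (repeats step 6); tank 1 never drops to <=2
Tank 1 never reaches <=2 within 15 steps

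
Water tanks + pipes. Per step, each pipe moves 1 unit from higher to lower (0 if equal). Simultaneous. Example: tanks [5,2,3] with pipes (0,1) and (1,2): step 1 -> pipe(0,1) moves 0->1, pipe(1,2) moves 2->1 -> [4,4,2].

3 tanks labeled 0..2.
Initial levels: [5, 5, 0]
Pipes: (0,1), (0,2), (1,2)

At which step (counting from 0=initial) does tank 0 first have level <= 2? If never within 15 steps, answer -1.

Step 1: flows [0=1,0->2,1->2] -> levels [4 4 2]
Step 2: flows [0=1,0->2,1->2] -> levels [3 3 4]
Step 3: flows [0=1,2->0,2->1] -> levels [4 4 2]
  -> period-2 cycle (repeats step 1); tank 0 never drops to <=2
Tank 0 never reaches <=2 within 15 steps

Answer: -1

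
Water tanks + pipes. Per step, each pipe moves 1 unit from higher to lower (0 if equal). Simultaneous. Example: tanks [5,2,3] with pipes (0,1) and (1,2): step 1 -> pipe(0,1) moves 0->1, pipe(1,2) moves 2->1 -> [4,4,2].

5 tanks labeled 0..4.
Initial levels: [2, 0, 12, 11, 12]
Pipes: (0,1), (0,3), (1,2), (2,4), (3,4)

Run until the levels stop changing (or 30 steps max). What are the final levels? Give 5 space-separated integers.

Answer: 7 7 8 8 7

Derivation:
Step 1: flows [0->1,3->0,2->1,2=4,4->3] -> levels [2 2 11 11 11]
Step 2: flows [0=1,3->0,2->1,2=4,3=4] -> levels [3 3 10 10 11]
Step 3: flows [0=1,3->0,2->1,4->2,4->3] -> levels [4 4 10 10 9]
Step 4: flows [0=1,3->0,2->1,2->4,3->4] -> levels [5 5 8 8 11]
Step 5: flows [0=1,3->0,2->1,4->2,4->3] -> levels [6 6 8 8 9]
Step 6: flows [0=1,3->0,2->1,4->2,4->3] -> levels [7 7 8 8 7]
Step 7: flows [0=1,3->0,2->1,2->4,3->4] -> levels [8 8 6 6 9]
Step 8: flows [0=1,0->3,1->2,4->2,4->3] -> levels [7 7 8 8 7]
  -> period-2 cycle: step 8 state = step 6 state; never stabilizes
  -> state at step 30: (30-6) mod 2 = 0, same as step 6 -> [7 7 8 8 7]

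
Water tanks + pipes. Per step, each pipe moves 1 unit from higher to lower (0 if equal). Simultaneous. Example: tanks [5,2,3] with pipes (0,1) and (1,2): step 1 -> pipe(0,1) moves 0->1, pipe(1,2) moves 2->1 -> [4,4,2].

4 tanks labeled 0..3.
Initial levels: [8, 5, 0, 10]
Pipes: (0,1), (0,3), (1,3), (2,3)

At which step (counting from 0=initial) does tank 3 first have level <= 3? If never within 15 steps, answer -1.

Answer: -1

Derivation:
Step 1: flows [0->1,3->0,3->1,3->2] -> levels [8 7 1 7]
Step 2: flows [0->1,0->3,1=3,3->2] -> levels [6 8 2 7]
Step 3: flows [1->0,3->0,1->3,3->2] -> levels [8 6 3 6]
Step 4: flows [0->1,0->3,1=3,3->2] -> levels [6 7 4 6]
Step 5: flows [1->0,0=3,1->3,3->2] -> levels [7 5 5 6]
Step 6: flows [0->1,0->3,3->1,3->2] -> levels [5 7 6 5]
Step 7: flows [1->0,0=3,1->3,2->3] -> levels [6 5 5 7]
Step 8: flows [0->1,3->0,3->1,3->2] -> levels [6 7 6 4]
Step 9: flows [1->0,0->3,1->3,2->3] -> levels [6 5 5 7]
  -> period-2 cycle (repeats step 7); tank 3 never drops to <=3
Tank 3 never reaches <=3 within 15 steps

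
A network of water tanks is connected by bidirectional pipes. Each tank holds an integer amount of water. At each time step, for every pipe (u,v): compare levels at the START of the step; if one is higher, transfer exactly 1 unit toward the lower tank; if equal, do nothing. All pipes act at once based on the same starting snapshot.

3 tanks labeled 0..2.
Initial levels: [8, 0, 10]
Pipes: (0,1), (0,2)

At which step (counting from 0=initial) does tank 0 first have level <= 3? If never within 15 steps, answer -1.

Step 1: flows [0->1,2->0] -> levels [8 1 9]
Step 2: flows [0->1,2->0] -> levels [8 2 8]
Step 3: flows [0->1,0=2] -> levels [7 3 8]
Step 4: flows [0->1,2->0] -> levels [7 4 7]
Step 5: flows [0->1,0=2] -> levels [6 5 7]
Step 6: flows [0->1,2->0] -> levels [6 6 6]
Step 7: flows [0=1,0=2] -> levels [6 6 6]
  -> stable; tank 0 stays at 6 > 3
Tank 0 never reaches <=3 within 15 steps

Answer: -1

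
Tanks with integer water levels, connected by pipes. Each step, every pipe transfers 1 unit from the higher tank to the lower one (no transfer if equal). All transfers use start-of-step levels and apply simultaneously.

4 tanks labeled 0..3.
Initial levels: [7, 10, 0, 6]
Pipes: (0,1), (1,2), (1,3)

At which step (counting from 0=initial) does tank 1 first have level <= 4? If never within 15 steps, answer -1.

Answer: 5

Derivation:
Step 1: flows [1->0,1->2,1->3] -> levels [8 7 1 7]
Step 2: flows [0->1,1->2,1=3] -> levels [7 7 2 7]
Step 3: flows [0=1,1->2,1=3] -> levels [7 6 3 7]
Step 4: flows [0->1,1->2,3->1] -> levels [6 7 4 6]
Step 5: flows [1->0,1->2,1->3] -> levels [7 4 5 7]
Tank 1 first reaches <=4 at step 5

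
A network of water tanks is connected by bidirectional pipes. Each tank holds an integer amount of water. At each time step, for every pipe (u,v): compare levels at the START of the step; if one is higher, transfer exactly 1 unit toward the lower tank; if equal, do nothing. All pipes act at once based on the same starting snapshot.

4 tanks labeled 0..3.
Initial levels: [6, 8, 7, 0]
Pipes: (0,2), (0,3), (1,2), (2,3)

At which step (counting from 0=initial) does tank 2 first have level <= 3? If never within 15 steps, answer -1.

Answer: -1

Derivation:
Step 1: flows [2->0,0->3,1->2,2->3] -> levels [6 7 6 2]
Step 2: flows [0=2,0->3,1->2,2->3] -> levels [5 6 6 4]
Step 3: flows [2->0,0->3,1=2,2->3] -> levels [5 6 4 6]
Step 4: flows [0->2,3->0,1->2,3->2] -> levels [5 5 7 4]
Step 5: flows [2->0,0->3,2->1,2->3] -> levels [5 6 4 6]
  -> period-2 cycle (repeats step 3); tank 2 never drops to <=3
Tank 2 never reaches <=3 within 15 steps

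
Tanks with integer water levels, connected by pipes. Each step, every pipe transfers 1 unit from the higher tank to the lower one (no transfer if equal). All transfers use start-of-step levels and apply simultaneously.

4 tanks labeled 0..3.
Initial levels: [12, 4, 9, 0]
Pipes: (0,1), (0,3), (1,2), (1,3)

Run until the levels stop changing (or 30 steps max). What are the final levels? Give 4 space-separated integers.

Answer: 7 4 7 7

Derivation:
Step 1: flows [0->1,0->3,2->1,1->3] -> levels [10 5 8 2]
Step 2: flows [0->1,0->3,2->1,1->3] -> levels [8 6 7 4]
Step 3: flows [0->1,0->3,2->1,1->3] -> levels [6 7 6 6]
Step 4: flows [1->0,0=3,1->2,1->3] -> levels [7 4 7 7]
Step 5: flows [0->1,0=3,2->1,3->1] -> levels [6 7 6 6]
  -> period-2 cycle: step 5 state = step 3 state; never stabilizes
  -> state at step 30: (30-3) mod 2 = 1, same as step 4 -> [7 4 7 7]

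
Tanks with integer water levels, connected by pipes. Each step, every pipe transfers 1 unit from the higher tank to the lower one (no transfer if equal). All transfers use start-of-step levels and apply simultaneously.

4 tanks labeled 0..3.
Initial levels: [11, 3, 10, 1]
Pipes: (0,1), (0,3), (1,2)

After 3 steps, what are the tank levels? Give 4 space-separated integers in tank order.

Answer: 6 8 7 4

Derivation:
Step 1: flows [0->1,0->3,2->1] -> levels [9 5 9 2]
Step 2: flows [0->1,0->3,2->1] -> levels [7 7 8 3]
Step 3: flows [0=1,0->3,2->1] -> levels [6 8 7 4]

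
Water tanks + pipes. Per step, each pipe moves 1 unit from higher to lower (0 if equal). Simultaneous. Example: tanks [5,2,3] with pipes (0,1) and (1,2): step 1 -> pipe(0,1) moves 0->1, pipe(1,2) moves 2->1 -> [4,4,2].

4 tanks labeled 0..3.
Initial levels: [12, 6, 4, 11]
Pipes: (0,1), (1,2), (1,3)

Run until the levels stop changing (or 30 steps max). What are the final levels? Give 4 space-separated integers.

Step 1: flows [0->1,1->2,3->1] -> levels [11 7 5 10]
Step 2: flows [0->1,1->2,3->1] -> levels [10 8 6 9]
Step 3: flows [0->1,1->2,3->1] -> levels [9 9 7 8]
Step 4: flows [0=1,1->2,1->3] -> levels [9 7 8 9]
Step 5: flows [0->1,2->1,3->1] -> levels [8 10 7 8]
Step 6: flows [1->0,1->2,1->3] -> levels [9 7 8 9]
  -> period-2 cycle: step 6 state = step 4 state; never stabilizes
  -> state at step 30: (30-4) mod 2 = 0, same as step 4 -> [9 7 8 9]

Answer: 9 7 8 9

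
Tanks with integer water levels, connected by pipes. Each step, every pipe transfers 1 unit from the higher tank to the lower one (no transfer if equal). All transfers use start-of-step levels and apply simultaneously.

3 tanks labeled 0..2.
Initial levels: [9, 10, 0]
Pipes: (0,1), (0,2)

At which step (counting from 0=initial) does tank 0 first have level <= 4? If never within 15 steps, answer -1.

Answer: -1

Derivation:
Step 1: flows [1->0,0->2] -> levels [9 9 1]
Step 2: flows [0=1,0->2] -> levels [8 9 2]
Step 3: flows [1->0,0->2] -> levels [8 8 3]
Step 4: flows [0=1,0->2] -> levels [7 8 4]
Step 5: flows [1->0,0->2] -> levels [7 7 5]
Step 6: flows [0=1,0->2] -> levels [6 7 6]
Step 7: flows [1->0,0=2] -> levels [7 6 6]
Step 8: flows [0->1,0->2] -> levels [5 7 7]
Step 9: flows [1->0,2->0] -> levels [7 6 6]
  -> period-2 cycle (repeats step 7); tank 0 never drops to <=4
Tank 0 never reaches <=4 within 15 steps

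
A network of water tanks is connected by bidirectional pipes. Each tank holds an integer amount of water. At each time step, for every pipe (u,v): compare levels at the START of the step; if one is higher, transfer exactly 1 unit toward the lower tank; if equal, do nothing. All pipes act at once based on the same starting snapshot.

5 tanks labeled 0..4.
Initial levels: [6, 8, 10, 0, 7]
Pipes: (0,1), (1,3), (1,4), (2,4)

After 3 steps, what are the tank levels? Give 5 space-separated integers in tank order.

Step 1: flows [1->0,1->3,1->4,2->4] -> levels [7 5 9 1 9]
Step 2: flows [0->1,1->3,4->1,2=4] -> levels [6 6 9 2 8]
Step 3: flows [0=1,1->3,4->1,2->4] -> levels [6 6 8 3 8]

Answer: 6 6 8 3 8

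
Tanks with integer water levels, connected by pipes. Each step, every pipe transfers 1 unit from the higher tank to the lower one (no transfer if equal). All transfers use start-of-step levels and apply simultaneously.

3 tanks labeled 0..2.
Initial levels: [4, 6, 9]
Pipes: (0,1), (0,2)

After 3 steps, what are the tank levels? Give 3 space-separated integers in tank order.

Step 1: flows [1->0,2->0] -> levels [6 5 8]
Step 2: flows [0->1,2->0] -> levels [6 6 7]
Step 3: flows [0=1,2->0] -> levels [7 6 6]

Answer: 7 6 6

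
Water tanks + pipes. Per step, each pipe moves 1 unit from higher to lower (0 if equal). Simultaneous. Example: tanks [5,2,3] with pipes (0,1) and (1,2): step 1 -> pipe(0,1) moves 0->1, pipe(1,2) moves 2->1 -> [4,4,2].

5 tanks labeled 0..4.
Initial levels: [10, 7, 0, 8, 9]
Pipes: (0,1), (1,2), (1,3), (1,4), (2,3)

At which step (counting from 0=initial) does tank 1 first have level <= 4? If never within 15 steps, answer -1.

Step 1: flows [0->1,1->2,3->1,4->1,3->2] -> levels [9 9 2 6 8]
Step 2: flows [0=1,1->2,1->3,1->4,3->2] -> levels [9 6 4 6 9]
Step 3: flows [0->1,1->2,1=3,4->1,3->2] -> levels [8 7 6 5 8]
Step 4: flows [0->1,1->2,1->3,4->1,2->3] -> levels [7 7 6 7 7]
Step 5: flows [0=1,1->2,1=3,1=4,3->2] -> levels [7 6 8 6 7]
Step 6: flows [0->1,2->1,1=3,4->1,2->3] -> levels [6 9 6 7 6]
Step 7: flows [1->0,1->2,1->3,1->4,3->2] -> levels [7 5 8 7 7]
Step 8: flows [0->1,2->1,3->1,4->1,2->3] -> levels [6 9 6 7 6]
  -> period-2 cycle (repeats step 6); tank 1 never drops to <=4
Tank 1 never reaches <=4 within 15 steps

Answer: -1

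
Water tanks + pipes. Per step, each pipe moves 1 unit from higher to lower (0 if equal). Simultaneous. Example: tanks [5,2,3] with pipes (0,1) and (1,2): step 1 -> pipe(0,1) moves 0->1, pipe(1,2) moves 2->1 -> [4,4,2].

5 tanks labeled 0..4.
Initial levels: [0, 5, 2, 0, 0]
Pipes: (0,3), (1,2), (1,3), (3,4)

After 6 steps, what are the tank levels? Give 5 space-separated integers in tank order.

Answer: 1 3 2 0 1

Derivation:
Step 1: flows [0=3,1->2,1->3,3=4] -> levels [0 3 3 1 0]
Step 2: flows [3->0,1=2,1->3,3->4] -> levels [1 2 3 0 1]
Step 3: flows [0->3,2->1,1->3,4->3] -> levels [0 2 2 3 0]
Step 4: flows [3->0,1=2,3->1,3->4] -> levels [1 3 2 0 1]
Step 5: flows [0->3,1->2,1->3,4->3] -> levels [0 1 3 3 0]
Step 6: flows [3->0,2->1,3->1,3->4] -> levels [1 3 2 0 1]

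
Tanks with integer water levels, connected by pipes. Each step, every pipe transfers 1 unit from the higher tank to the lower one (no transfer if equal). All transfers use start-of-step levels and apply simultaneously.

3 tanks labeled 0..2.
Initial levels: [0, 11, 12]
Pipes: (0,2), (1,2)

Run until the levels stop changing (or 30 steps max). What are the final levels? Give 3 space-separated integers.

Step 1: flows [2->0,2->1] -> levels [1 12 10]
Step 2: flows [2->0,1->2] -> levels [2 11 10]
Step 3: flows [2->0,1->2] -> levels [3 10 10]
Step 4: flows [2->0,1=2] -> levels [4 10 9]
Step 5: flows [2->0,1->2] -> levels [5 9 9]
Step 6: flows [2->0,1=2] -> levels [6 9 8]
Step 7: flows [2->0,1->2] -> levels [7 8 8]
Step 8: flows [2->0,1=2] -> levels [8 8 7]
Step 9: flows [0->2,1->2] -> levels [7 7 9]
Step 10: flows [2->0,2->1] -> levels [8 8 7]
  -> period-2 cycle: step 10 state = step 8 state; never stabilizes
  -> state at step 30: (30-8) mod 2 = 0, same as step 8 -> [8 8 7]

Answer: 8 8 7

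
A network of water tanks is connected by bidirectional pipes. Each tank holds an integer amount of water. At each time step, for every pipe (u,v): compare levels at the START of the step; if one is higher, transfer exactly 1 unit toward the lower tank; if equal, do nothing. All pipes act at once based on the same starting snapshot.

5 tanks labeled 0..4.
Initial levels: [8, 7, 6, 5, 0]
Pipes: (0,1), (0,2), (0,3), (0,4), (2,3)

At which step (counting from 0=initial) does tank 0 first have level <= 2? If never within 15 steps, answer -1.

Answer: -1

Derivation:
Step 1: flows [0->1,0->2,0->3,0->4,2->3] -> levels [4 8 6 7 1]
Step 2: flows [1->0,2->0,3->0,0->4,3->2] -> levels [6 7 6 5 2]
Step 3: flows [1->0,0=2,0->3,0->4,2->3] -> levels [5 6 5 7 3]
Step 4: flows [1->0,0=2,3->0,0->4,3->2] -> levels [6 5 6 5 4]
Step 5: flows [0->1,0=2,0->3,0->4,2->3] -> levels [3 6 5 7 5]
Step 6: flows [1->0,2->0,3->0,4->0,3->2] -> levels [7 5 5 5 4]
Step 7: flows [0->1,0->2,0->3,0->4,2=3] -> levels [3 6 6 6 5]
Step 8: flows [1->0,2->0,3->0,4->0,2=3] -> levels [7 5 5 5 4]
  -> period-2 cycle (repeats step 6); tank 0 never drops to <=2
Tank 0 never reaches <=2 within 15 steps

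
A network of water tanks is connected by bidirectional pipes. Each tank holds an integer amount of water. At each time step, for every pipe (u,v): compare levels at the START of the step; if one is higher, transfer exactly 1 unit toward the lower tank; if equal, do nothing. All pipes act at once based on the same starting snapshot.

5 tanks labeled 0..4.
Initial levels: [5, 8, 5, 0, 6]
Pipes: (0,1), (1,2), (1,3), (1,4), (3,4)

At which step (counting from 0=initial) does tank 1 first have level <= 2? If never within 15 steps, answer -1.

Answer: 3

Derivation:
Step 1: flows [1->0,1->2,1->3,1->4,4->3] -> levels [6 4 6 2 6]
Step 2: flows [0->1,2->1,1->3,4->1,4->3] -> levels [5 6 5 4 4]
Step 3: flows [1->0,1->2,1->3,1->4,3=4] -> levels [6 2 6 5 5]
Tank 1 first reaches <=2 at step 3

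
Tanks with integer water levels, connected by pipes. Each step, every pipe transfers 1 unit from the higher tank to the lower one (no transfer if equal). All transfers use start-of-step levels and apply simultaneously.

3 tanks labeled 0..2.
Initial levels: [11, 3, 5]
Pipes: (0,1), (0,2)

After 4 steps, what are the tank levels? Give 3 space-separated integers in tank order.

Step 1: flows [0->1,0->2] -> levels [9 4 6]
Step 2: flows [0->1,0->2] -> levels [7 5 7]
Step 3: flows [0->1,0=2] -> levels [6 6 7]
Step 4: flows [0=1,2->0] -> levels [7 6 6]

Answer: 7 6 6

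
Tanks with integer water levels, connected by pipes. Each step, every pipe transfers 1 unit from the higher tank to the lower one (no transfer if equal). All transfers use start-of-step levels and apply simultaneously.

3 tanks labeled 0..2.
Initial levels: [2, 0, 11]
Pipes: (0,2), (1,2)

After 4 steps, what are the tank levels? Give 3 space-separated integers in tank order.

Step 1: flows [2->0,2->1] -> levels [3 1 9]
Step 2: flows [2->0,2->1] -> levels [4 2 7]
Step 3: flows [2->0,2->1] -> levels [5 3 5]
Step 4: flows [0=2,2->1] -> levels [5 4 4]

Answer: 5 4 4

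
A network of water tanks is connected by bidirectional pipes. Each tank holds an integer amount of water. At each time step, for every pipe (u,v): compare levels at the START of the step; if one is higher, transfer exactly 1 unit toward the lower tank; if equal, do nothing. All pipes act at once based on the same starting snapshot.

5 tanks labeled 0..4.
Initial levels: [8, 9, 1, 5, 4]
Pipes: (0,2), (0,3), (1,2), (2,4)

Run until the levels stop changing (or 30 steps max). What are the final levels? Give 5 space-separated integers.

Step 1: flows [0->2,0->3,1->2,4->2] -> levels [6 8 4 6 3]
Step 2: flows [0->2,0=3,1->2,2->4] -> levels [5 7 5 6 4]
Step 3: flows [0=2,3->0,1->2,2->4] -> levels [6 6 5 5 5]
Step 4: flows [0->2,0->3,1->2,2=4] -> levels [4 5 7 6 5]
Step 5: flows [2->0,3->0,2->1,2->4] -> levels [6 6 4 5 6]
Step 6: flows [0->2,0->3,1->2,4->2] -> levels [4 5 7 6 5]
  -> period-2 cycle: step 6 state = step 4 state; never stabilizes
  -> state at step 30: (30-4) mod 2 = 0, same as step 4 -> [4 5 7 6 5]

Answer: 4 5 7 6 5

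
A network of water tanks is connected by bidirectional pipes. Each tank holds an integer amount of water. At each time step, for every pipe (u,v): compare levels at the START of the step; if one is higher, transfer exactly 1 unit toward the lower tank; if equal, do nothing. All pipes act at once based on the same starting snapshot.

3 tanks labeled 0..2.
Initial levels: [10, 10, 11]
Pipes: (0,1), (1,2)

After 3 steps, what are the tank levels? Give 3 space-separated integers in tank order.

Step 1: flows [0=1,2->1] -> levels [10 11 10]
Step 2: flows [1->0,1->2] -> levels [11 9 11]
Step 3: flows [0->1,2->1] -> levels [10 11 10]

Answer: 10 11 10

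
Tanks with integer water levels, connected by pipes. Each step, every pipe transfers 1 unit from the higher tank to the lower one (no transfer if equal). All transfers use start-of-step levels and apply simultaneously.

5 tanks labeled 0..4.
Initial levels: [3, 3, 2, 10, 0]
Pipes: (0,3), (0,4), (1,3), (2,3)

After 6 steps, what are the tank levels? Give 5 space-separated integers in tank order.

Answer: 4 4 4 3 3

Derivation:
Step 1: flows [3->0,0->4,3->1,3->2] -> levels [3 4 3 7 1]
Step 2: flows [3->0,0->4,3->1,3->2] -> levels [3 5 4 4 2]
Step 3: flows [3->0,0->4,1->3,2=3] -> levels [3 4 4 4 3]
Step 4: flows [3->0,0=4,1=3,2=3] -> levels [4 4 4 3 3]
Step 5: flows [0->3,0->4,1->3,2->3] -> levels [2 3 3 6 4]
Step 6: flows [3->0,4->0,3->1,3->2] -> levels [4 4 4 3 3]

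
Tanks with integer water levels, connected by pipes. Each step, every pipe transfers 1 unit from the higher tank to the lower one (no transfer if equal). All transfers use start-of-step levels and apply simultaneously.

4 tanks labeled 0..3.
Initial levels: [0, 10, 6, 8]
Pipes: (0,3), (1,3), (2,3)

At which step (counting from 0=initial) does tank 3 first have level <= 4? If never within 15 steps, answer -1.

Answer: 6

Derivation:
Step 1: flows [3->0,1->3,3->2] -> levels [1 9 7 7]
Step 2: flows [3->0,1->3,2=3] -> levels [2 8 7 7]
Step 3: flows [3->0,1->3,2=3] -> levels [3 7 7 7]
Step 4: flows [3->0,1=3,2=3] -> levels [4 7 7 6]
Step 5: flows [3->0,1->3,2->3] -> levels [5 6 6 7]
Step 6: flows [3->0,3->1,3->2] -> levels [6 7 7 4]
Tank 3 first reaches <=4 at step 6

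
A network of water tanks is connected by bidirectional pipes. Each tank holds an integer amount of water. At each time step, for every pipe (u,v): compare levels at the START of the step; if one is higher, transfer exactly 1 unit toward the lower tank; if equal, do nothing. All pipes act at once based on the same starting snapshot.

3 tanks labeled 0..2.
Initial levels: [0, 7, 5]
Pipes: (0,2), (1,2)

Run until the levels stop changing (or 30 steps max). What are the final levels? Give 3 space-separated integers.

Answer: 4 4 4

Derivation:
Step 1: flows [2->0,1->2] -> levels [1 6 5]
Step 2: flows [2->0,1->2] -> levels [2 5 5]
Step 3: flows [2->0,1=2] -> levels [3 5 4]
Step 4: flows [2->0,1->2] -> levels [4 4 4]
Step 5: flows [0=2,1=2] -> levels [4 4 4]
  -> stable (no change)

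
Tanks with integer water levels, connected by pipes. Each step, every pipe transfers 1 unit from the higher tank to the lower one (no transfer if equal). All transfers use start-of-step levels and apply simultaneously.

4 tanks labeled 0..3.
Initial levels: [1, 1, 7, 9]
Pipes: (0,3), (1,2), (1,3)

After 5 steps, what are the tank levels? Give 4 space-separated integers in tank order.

Answer: 5 6 4 3

Derivation:
Step 1: flows [3->0,2->1,3->1] -> levels [2 3 6 7]
Step 2: flows [3->0,2->1,3->1] -> levels [3 5 5 5]
Step 3: flows [3->0,1=2,1=3] -> levels [4 5 5 4]
Step 4: flows [0=3,1=2,1->3] -> levels [4 4 5 5]
Step 5: flows [3->0,2->1,3->1] -> levels [5 6 4 3]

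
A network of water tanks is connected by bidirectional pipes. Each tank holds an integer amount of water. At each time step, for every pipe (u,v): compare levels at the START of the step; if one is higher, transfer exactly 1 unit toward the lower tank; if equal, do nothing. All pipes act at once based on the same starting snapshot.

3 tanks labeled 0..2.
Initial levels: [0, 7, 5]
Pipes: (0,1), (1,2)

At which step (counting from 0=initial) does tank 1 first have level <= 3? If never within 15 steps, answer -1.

Step 1: flows [1->0,1->2] -> levels [1 5 6]
Step 2: flows [1->0,2->1] -> levels [2 5 5]
Step 3: flows [1->0,1=2] -> levels [3 4 5]
Step 4: flows [1->0,2->1] -> levels [4 4 4]
Step 5: flows [0=1,1=2] -> levels [4 4 4]
  -> stable; tank 1 stays at 4 > 3
Tank 1 never reaches <=3 within 15 steps

Answer: -1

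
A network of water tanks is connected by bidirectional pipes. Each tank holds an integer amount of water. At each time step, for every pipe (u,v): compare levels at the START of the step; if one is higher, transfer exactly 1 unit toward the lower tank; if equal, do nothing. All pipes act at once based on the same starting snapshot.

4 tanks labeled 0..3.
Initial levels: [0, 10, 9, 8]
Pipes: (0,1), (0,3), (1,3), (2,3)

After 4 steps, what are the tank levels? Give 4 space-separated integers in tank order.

Answer: 7 7 7 6

Derivation:
Step 1: flows [1->0,3->0,1->3,2->3] -> levels [2 8 8 9]
Step 2: flows [1->0,3->0,3->1,3->2] -> levels [4 8 9 6]
Step 3: flows [1->0,3->0,1->3,2->3] -> levels [6 6 8 7]
Step 4: flows [0=1,3->0,3->1,2->3] -> levels [7 7 7 6]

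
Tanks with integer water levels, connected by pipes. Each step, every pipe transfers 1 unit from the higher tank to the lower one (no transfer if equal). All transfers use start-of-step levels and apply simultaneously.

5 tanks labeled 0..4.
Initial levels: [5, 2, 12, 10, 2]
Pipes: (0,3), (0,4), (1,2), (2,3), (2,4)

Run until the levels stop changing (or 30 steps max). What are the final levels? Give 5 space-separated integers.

Step 1: flows [3->0,0->4,2->1,2->3,2->4] -> levels [5 3 9 10 4]
Step 2: flows [3->0,0->4,2->1,3->2,2->4] -> levels [5 4 8 8 6]
Step 3: flows [3->0,4->0,2->1,2=3,2->4] -> levels [7 5 6 7 6]
Step 4: flows [0=3,0->4,2->1,3->2,2=4] -> levels [6 6 6 6 7]
Step 5: flows [0=3,4->0,1=2,2=3,4->2] -> levels [7 6 7 6 5]
Step 6: flows [0->3,0->4,2->1,2->3,2->4] -> levels [5 7 4 8 7]
Step 7: flows [3->0,4->0,1->2,3->2,4->2] -> levels [7 6 7 6 5]
  -> period-2 cycle: step 7 state = step 5 state; never stabilizes
  -> state at step 30: (30-5) mod 2 = 1, same as step 6 -> [5 7 4 8 7]

Answer: 5 7 4 8 7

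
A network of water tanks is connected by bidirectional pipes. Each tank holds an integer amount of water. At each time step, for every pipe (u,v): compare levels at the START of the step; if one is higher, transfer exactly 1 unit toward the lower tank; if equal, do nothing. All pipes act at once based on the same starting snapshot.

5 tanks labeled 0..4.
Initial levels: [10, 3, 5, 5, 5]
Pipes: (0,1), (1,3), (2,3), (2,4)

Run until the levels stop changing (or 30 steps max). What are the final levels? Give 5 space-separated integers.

Answer: 7 5 4 7 5

Derivation:
Step 1: flows [0->1,3->1,2=3,2=4] -> levels [9 5 5 4 5]
Step 2: flows [0->1,1->3,2->3,2=4] -> levels [8 5 4 6 5]
Step 3: flows [0->1,3->1,3->2,4->2] -> levels [7 7 6 4 4]
Step 4: flows [0=1,1->3,2->3,2->4] -> levels [7 6 4 6 5]
Step 5: flows [0->1,1=3,3->2,4->2] -> levels [6 7 6 5 4]
Step 6: flows [1->0,1->3,2->3,2->4] -> levels [7 5 4 7 5]
Step 7: flows [0->1,3->1,3->2,4->2] -> levels [6 7 6 5 4]
  -> period-2 cycle: step 7 state = step 5 state; never stabilizes
  -> state at step 30: (30-5) mod 2 = 1, same as step 6 -> [7 5 4 7 5]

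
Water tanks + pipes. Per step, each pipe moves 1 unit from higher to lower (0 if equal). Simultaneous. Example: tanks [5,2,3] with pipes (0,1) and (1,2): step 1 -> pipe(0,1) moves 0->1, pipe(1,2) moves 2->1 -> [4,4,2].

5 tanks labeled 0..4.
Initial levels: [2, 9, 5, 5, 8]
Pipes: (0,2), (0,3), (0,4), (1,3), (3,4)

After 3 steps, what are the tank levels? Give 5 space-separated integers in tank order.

Step 1: flows [2->0,3->0,4->0,1->3,4->3] -> levels [5 8 4 6 6]
Step 2: flows [0->2,3->0,4->0,1->3,3=4] -> levels [6 7 5 6 5]
Step 3: flows [0->2,0=3,0->4,1->3,3->4] -> levels [4 6 6 6 7]

Answer: 4 6 6 6 7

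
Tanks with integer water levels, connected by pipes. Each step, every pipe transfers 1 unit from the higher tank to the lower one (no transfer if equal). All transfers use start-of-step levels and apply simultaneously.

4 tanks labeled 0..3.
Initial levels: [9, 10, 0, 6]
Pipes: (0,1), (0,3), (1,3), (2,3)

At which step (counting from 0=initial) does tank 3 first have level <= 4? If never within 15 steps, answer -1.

Answer: 7

Derivation:
Step 1: flows [1->0,0->3,1->3,3->2] -> levels [9 8 1 7]
Step 2: flows [0->1,0->3,1->3,3->2] -> levels [7 8 2 8]
Step 3: flows [1->0,3->0,1=3,3->2] -> levels [9 7 3 6]
Step 4: flows [0->1,0->3,1->3,3->2] -> levels [7 7 4 7]
Step 5: flows [0=1,0=3,1=3,3->2] -> levels [7 7 5 6]
Step 6: flows [0=1,0->3,1->3,3->2] -> levels [6 6 6 7]
Step 7: flows [0=1,3->0,3->1,3->2] -> levels [7 7 7 4]
Tank 3 first reaches <=4 at step 7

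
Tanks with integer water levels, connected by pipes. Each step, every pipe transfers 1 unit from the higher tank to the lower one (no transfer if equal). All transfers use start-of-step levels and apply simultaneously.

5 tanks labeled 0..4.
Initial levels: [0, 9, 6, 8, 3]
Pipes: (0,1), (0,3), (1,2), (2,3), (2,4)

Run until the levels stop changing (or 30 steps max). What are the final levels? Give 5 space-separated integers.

Step 1: flows [1->0,3->0,1->2,3->2,2->4] -> levels [2 7 7 6 4]
Step 2: flows [1->0,3->0,1=2,2->3,2->4] -> levels [4 6 5 6 5]
Step 3: flows [1->0,3->0,1->2,3->2,2=4] -> levels [6 4 7 4 5]
Step 4: flows [0->1,0->3,2->1,2->3,2->4] -> levels [4 6 4 6 6]
Step 5: flows [1->0,3->0,1->2,3->2,4->2] -> levels [6 4 7 4 5]
  -> period-2 cycle: step 5 state = step 3 state; never stabilizes
  -> state at step 30: (30-3) mod 2 = 1, same as step 4 -> [4 6 4 6 6]

Answer: 4 6 4 6 6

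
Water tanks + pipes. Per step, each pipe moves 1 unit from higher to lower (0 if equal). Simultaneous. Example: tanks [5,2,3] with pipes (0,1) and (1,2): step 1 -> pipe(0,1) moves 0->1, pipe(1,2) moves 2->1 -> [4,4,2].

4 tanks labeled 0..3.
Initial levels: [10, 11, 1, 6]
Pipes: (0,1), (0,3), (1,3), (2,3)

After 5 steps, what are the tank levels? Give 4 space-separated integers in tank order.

Answer: 8 7 6 7

Derivation:
Step 1: flows [1->0,0->3,1->3,3->2] -> levels [10 9 2 7]
Step 2: flows [0->1,0->3,1->3,3->2] -> levels [8 9 3 8]
Step 3: flows [1->0,0=3,1->3,3->2] -> levels [9 7 4 8]
Step 4: flows [0->1,0->3,3->1,3->2] -> levels [7 9 5 7]
Step 5: flows [1->0,0=3,1->3,3->2] -> levels [8 7 6 7]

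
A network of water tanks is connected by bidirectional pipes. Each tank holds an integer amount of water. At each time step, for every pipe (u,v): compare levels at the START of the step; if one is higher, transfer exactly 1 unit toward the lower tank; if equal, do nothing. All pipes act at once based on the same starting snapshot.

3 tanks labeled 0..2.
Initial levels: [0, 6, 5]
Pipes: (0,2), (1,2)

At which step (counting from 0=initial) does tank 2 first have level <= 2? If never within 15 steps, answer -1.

Step 1: flows [2->0,1->2] -> levels [1 5 5]
Step 2: flows [2->0,1=2] -> levels [2 5 4]
Step 3: flows [2->0,1->2] -> levels [3 4 4]
Step 4: flows [2->0,1=2] -> levels [4 4 3]
Step 5: flows [0->2,1->2] -> levels [3 3 5]
Step 6: flows [2->0,2->1] -> levels [4 4 3]
  -> period-2 cycle (repeats step 4); tank 2 never drops to <=2
Tank 2 never reaches <=2 within 15 steps

Answer: -1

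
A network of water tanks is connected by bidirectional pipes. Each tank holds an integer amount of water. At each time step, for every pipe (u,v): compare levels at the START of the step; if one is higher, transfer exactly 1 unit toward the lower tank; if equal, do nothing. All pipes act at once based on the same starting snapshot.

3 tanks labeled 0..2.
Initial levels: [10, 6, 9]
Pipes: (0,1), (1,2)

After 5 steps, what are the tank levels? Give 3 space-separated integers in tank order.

Step 1: flows [0->1,2->1] -> levels [9 8 8]
Step 2: flows [0->1,1=2] -> levels [8 9 8]
Step 3: flows [1->0,1->2] -> levels [9 7 9]
Step 4: flows [0->1,2->1] -> levels [8 9 8]
  -> period-2 cycle: step 4 state = step 2 state
  -> state at step 5: (5-2) mod 2 = 1, same as step 3 -> [9 7 9]

Answer: 9 7 9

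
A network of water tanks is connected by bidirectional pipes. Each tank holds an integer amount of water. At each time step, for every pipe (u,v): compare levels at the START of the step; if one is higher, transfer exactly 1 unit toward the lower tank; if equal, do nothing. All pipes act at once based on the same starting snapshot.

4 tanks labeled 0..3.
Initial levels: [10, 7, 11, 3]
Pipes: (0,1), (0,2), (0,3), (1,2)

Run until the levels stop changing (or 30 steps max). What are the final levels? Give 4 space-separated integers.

Answer: 6 9 9 7

Derivation:
Step 1: flows [0->1,2->0,0->3,2->1] -> levels [9 9 9 4]
Step 2: flows [0=1,0=2,0->3,1=2] -> levels [8 9 9 5]
Step 3: flows [1->0,2->0,0->3,1=2] -> levels [9 8 8 6]
Step 4: flows [0->1,0->2,0->3,1=2] -> levels [6 9 9 7]
Step 5: flows [1->0,2->0,3->0,1=2] -> levels [9 8 8 6]
  -> period-2 cycle: step 5 state = step 3 state; never stabilizes
  -> state at step 30: (30-3) mod 2 = 1, same as step 4 -> [6 9 9 7]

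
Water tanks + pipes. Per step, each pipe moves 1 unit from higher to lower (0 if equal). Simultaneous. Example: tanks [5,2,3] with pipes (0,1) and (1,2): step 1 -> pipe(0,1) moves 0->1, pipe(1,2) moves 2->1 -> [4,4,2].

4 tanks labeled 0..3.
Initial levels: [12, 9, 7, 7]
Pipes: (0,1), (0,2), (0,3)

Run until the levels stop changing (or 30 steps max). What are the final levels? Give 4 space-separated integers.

Answer: 8 9 9 9

Derivation:
Step 1: flows [0->1,0->2,0->3] -> levels [9 10 8 8]
Step 2: flows [1->0,0->2,0->3] -> levels [8 9 9 9]
Step 3: flows [1->0,2->0,3->0] -> levels [11 8 8 8]
Step 4: flows [0->1,0->2,0->3] -> levels [8 9 9 9]
  -> period-2 cycle: step 4 state = step 2 state; never stabilizes
  -> state at step 30: (30-2) mod 2 = 0, same as step 2 -> [8 9 9 9]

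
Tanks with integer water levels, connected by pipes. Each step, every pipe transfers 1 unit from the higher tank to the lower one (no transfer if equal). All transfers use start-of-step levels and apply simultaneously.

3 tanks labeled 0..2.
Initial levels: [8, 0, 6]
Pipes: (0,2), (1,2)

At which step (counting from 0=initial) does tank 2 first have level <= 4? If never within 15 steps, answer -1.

Step 1: flows [0->2,2->1] -> levels [7 1 6]
Step 2: flows [0->2,2->1] -> levels [6 2 6]
Step 3: flows [0=2,2->1] -> levels [6 3 5]
Step 4: flows [0->2,2->1] -> levels [5 4 5]
Step 5: flows [0=2,2->1] -> levels [5 5 4]
Tank 2 first reaches <=4 at step 5

Answer: 5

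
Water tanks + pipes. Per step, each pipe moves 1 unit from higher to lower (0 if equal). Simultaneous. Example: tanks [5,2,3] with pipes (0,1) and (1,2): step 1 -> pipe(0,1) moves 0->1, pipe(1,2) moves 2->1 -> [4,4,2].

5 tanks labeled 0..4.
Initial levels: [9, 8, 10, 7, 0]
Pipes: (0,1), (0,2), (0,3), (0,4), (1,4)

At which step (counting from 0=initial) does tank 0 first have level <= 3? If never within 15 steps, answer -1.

Step 1: flows [0->1,2->0,0->3,0->4,1->4] -> levels [7 8 9 8 2]
Step 2: flows [1->0,2->0,3->0,0->4,1->4] -> levels [9 6 8 7 4]
Step 3: flows [0->1,0->2,0->3,0->4,1->4] -> levels [5 6 9 8 6]
Step 4: flows [1->0,2->0,3->0,4->0,1=4] -> levels [9 5 8 7 5]
Step 5: flows [0->1,0->2,0->3,0->4,1=4] -> levels [5 6 9 8 6]
  -> period-2 cycle (repeats step 3); tank 0 never drops to <=3
Tank 0 never reaches <=3 within 15 steps

Answer: -1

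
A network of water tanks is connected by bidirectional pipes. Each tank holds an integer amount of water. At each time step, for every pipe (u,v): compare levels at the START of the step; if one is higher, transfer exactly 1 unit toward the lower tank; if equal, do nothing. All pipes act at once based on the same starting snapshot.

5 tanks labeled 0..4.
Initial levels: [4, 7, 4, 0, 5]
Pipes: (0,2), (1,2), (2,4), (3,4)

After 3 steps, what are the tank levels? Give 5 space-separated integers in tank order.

Step 1: flows [0=2,1->2,4->2,4->3] -> levels [4 6 6 1 3]
Step 2: flows [2->0,1=2,2->4,4->3] -> levels [5 6 4 2 3]
Step 3: flows [0->2,1->2,2->4,4->3] -> levels [4 5 5 3 3]

Answer: 4 5 5 3 3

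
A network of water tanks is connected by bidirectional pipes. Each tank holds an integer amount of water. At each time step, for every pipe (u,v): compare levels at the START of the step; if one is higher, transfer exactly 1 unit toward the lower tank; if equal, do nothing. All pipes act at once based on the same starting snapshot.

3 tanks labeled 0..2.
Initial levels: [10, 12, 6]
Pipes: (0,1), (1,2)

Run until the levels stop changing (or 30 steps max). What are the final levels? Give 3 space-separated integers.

Step 1: flows [1->0,1->2] -> levels [11 10 7]
Step 2: flows [0->1,1->2] -> levels [10 10 8]
Step 3: flows [0=1,1->2] -> levels [10 9 9]
Step 4: flows [0->1,1=2] -> levels [9 10 9]
Step 5: flows [1->0,1->2] -> levels [10 8 10]
Step 6: flows [0->1,2->1] -> levels [9 10 9]
  -> period-2 cycle: step 6 state = step 4 state; never stabilizes
  -> state at step 30: (30-4) mod 2 = 0, same as step 4 -> [9 10 9]

Answer: 9 10 9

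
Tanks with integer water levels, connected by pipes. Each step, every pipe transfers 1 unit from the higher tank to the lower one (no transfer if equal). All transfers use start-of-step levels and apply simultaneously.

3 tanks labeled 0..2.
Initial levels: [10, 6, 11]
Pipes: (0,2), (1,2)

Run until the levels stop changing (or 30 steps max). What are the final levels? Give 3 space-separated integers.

Answer: 9 9 9

Derivation:
Step 1: flows [2->0,2->1] -> levels [11 7 9]
Step 2: flows [0->2,2->1] -> levels [10 8 9]
Step 3: flows [0->2,2->1] -> levels [9 9 9]
Step 4: flows [0=2,1=2] -> levels [9 9 9]
  -> stable (no change)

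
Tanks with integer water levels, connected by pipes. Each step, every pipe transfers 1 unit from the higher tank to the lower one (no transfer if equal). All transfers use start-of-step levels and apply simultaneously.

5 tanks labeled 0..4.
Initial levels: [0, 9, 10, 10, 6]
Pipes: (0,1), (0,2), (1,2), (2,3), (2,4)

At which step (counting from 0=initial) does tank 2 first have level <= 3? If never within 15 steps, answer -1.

Answer: -1

Derivation:
Step 1: flows [1->0,2->0,2->1,2=3,2->4] -> levels [2 9 7 10 7]
Step 2: flows [1->0,2->0,1->2,3->2,2=4] -> levels [4 7 8 9 7]
Step 3: flows [1->0,2->0,2->1,3->2,2->4] -> levels [6 7 6 8 8]
Step 4: flows [1->0,0=2,1->2,3->2,4->2] -> levels [7 5 9 7 7]
Step 5: flows [0->1,2->0,2->1,2->3,2->4] -> levels [7 7 5 8 8]
Step 6: flows [0=1,0->2,1->2,3->2,4->2] -> levels [6 6 9 7 7]
Step 7: flows [0=1,2->0,2->1,2->3,2->4] -> levels [7 7 5 8 8]
  -> period-2 cycle (repeats step 5); tank 2 never drops to <=3
Tank 2 never reaches <=3 within 15 steps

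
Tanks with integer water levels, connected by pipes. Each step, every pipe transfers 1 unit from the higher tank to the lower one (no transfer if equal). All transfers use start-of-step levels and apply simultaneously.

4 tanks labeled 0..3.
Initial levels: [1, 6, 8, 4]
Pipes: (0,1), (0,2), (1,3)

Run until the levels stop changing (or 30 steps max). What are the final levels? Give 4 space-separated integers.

Answer: 6 4 4 5

Derivation:
Step 1: flows [1->0,2->0,1->3] -> levels [3 4 7 5]
Step 2: flows [1->0,2->0,3->1] -> levels [5 4 6 4]
Step 3: flows [0->1,2->0,1=3] -> levels [5 5 5 4]
Step 4: flows [0=1,0=2,1->3] -> levels [5 4 5 5]
Step 5: flows [0->1,0=2,3->1] -> levels [4 6 5 4]
Step 6: flows [1->0,2->0,1->3] -> levels [6 4 4 5]
Step 7: flows [0->1,0->2,3->1] -> levels [4 6 5 4]
  -> period-2 cycle: step 7 state = step 5 state; never stabilizes
  -> state at step 30: (30-5) mod 2 = 1, same as step 6 -> [6 4 4 5]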